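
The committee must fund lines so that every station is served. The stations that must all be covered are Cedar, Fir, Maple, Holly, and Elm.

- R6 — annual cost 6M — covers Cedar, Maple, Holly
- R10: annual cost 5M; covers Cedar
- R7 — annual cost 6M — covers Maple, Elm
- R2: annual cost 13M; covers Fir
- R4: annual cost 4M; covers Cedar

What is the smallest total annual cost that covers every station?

Choose R6, R7, and R2: together they cover Cedar, Fir, Maple, Holly, Elm — every station.
Total annual cost: 6 + 6 + 13 = 25.
No cover costs less than 25.

25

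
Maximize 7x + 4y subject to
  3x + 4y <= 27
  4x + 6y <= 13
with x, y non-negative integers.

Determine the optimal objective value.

21

(x,y)=(3,0): 3·3+4·0=9≤27, 4·3+6·0=12≤13, objective 21.
(x,y)=(2,0): 3·2+4·0=6≤27, 4·2+6·0=8≤13, objective 14.
No feasible integer point exceeds 21.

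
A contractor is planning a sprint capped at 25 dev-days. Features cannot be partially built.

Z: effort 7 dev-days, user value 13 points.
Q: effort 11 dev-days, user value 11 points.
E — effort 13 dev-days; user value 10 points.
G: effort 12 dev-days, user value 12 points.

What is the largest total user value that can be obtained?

This is a 0-1 knapsack instance.
Z + E: effort 7 + 13 = 20 ≤ 25, user value 13 + 10 = 23.
Z + Q: effort 7 + 11 = 18 ≤ 25, user value 13 + 11 = 24.
Z + G: effort 7 + 12 = 19 ≤ 25, user value 13 + 12 = 25.
Best is Z and G with total user value 25.

25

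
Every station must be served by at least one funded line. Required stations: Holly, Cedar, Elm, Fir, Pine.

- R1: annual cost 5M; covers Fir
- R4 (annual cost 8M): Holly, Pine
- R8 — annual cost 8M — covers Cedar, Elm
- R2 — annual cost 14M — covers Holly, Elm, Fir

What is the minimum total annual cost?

Choose R1, R4, and R8: together they cover Holly, Cedar, Elm, Fir, Pine — every station.
Total annual cost: 5 + 8 + 8 = 21.
No cover costs less than 21.

21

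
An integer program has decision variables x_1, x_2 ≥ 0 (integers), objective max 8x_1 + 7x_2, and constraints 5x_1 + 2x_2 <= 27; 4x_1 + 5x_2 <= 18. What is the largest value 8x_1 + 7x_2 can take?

(x_1,x_2)=(4,0) is feasible, giving 32.
(x_1,x_2)=(3,1) is feasible, giving 31.
(x_1,x_2)=(3,0) is feasible, giving 24.
Maximum is 32 at (x_1,x_2)=(4,0).

32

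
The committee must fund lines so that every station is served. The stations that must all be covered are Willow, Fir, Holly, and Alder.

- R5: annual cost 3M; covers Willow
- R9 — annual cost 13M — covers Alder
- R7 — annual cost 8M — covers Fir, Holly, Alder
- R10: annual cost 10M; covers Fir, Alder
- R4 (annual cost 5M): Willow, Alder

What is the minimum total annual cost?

The greedy cost-per-new-station heuristic would pick R4 and R7 for 13, but a cheaper cover exists.
Choose R5 and R7: together they cover Willow, Fir, Holly, Alder — every station.
Total annual cost: 3 + 8 = 11.
No cover costs less than 11.

11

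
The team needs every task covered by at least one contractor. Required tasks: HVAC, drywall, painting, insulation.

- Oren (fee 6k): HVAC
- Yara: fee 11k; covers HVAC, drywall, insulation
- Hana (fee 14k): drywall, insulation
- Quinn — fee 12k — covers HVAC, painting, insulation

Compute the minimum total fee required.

Choose Yara and Quinn: together they cover HVAC, drywall, painting, insulation — every task.
Total fee: 11 + 12 = 23.
No cover costs less than 23.

23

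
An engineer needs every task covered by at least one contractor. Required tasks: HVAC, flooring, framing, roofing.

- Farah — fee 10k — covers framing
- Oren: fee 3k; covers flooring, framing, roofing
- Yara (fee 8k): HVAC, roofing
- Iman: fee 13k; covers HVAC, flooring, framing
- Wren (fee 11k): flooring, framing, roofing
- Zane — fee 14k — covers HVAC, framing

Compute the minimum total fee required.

11

This is an integer covering problem.
Choose Oren and Yara: together they cover HVAC, flooring, framing, roofing — every task.
Total fee: 3 + 8 = 11.
No cover costs less than 11.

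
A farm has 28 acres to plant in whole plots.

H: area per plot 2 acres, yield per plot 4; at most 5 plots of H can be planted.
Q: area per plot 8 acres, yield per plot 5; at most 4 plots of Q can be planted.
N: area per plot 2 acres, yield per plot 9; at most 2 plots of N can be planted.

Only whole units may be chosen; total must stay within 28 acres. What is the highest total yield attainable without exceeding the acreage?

44

5×H, 1×Q, and 2×N: area 22 ≤ 28, yield 5·4 + 1·5 + 2·9 = 43.
4×H, 2×Q, and 2×N: area 28 ≤ 28, yield 4·4 + 2·5 + 2·9 = 44.
Best is 44.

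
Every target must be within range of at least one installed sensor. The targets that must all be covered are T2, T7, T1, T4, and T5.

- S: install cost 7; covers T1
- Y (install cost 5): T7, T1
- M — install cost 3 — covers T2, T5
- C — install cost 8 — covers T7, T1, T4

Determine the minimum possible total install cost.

This is an integer covering problem.
The greedy cost-per-new-target heuristic would pick M, Y, and C for 16, but a cheaper cover exists.
Choose M and C: together they cover T2, T7, T1, T4, T5 — every target.
Total install cost: 3 + 8 = 11.
No cover costs less than 11.

11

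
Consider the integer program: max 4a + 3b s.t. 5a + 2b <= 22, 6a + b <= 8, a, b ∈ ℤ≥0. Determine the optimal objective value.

(a,b)=(0,8): 5·0+2·8=16≤22, 6·0+1·8=8≤8, objective 24.
(a,b)=(0,7): 5·0+2·7=14≤22, 6·0+1·7=7≤8, objective 21.
The best lattice point is (0,8), giving 24.

24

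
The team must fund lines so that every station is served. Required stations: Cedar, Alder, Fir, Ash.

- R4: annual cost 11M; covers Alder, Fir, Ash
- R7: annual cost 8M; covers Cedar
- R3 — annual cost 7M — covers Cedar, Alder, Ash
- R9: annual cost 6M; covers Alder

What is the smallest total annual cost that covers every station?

18

Choose R4 and R3: together they cover Cedar, Alder, Fir, Ash — every station.
Total annual cost: 11 + 7 = 18.
No cover costs less than 18.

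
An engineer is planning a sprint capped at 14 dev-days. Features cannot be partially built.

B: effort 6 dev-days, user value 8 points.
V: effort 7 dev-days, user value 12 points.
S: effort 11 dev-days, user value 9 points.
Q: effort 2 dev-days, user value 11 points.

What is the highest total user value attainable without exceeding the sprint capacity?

Take V and Q: effort 7 + 2 = 9 ≤ 14, user value 12 + 11 = 23.
No other feasible combination does better.

23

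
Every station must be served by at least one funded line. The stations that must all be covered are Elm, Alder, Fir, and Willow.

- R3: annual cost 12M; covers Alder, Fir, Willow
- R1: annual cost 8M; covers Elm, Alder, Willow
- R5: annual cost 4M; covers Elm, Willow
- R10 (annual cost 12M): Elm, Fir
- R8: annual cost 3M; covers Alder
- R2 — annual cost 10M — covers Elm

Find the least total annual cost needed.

16

The greedy cost-per-new-station heuristic would pick R5, R8, and R3 for 19, but a cheaper cover exists.
Choose R3 and R5: together they cover Elm, Alder, Fir, Willow — every station.
Total annual cost: 12 + 4 = 16.
No cover costs less than 16.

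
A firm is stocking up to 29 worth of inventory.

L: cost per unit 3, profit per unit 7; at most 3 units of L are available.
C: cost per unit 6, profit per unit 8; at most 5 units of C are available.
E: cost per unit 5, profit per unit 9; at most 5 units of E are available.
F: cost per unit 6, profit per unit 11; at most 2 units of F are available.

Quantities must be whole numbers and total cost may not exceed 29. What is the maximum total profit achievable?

57

This is a bounded integer knapsack.
Take 3×L and 4×E: cost 29 ≤ 29, profit 3·7 + 4·9 = 57.
L has the best ratio (7/3) and is taken to its limit of 3; remaining capacity is filled optimally with the others.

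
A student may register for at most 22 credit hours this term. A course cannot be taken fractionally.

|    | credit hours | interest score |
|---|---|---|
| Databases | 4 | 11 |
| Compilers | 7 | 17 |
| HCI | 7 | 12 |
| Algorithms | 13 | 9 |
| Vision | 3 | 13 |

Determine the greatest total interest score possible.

53

Allowing fractional choices, the relaxed optimum would be about 53.7, but courses are indivisible.
Databases + Compilers + Vision: credit hours 4 + 7 + 3 = 14 ≤ 22, interest score 11 + 17 + 13 = 41.
Compilers + HCI + Vision: credit hours 7 + 7 + 3 = 17 ≤ 22, interest score 17 + 12 + 13 = 42.
Databases + Compilers + HCI + Vision: credit hours 4 + 7 + 7 + 3 = 21 ≤ 22, interest score 11 + 17 + 12 + 13 = 53.
Best is Databases, Compilers, HCI, and Vision with total interest score 53.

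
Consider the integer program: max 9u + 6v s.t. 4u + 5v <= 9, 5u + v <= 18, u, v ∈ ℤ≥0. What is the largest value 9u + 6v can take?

18

Relaxing integrality, the LP optimum is 20.25 at (u,v) = (2.25, 0), which is not an integer point.
(u,v)=(2,0): 4·2+5·0=8≤9, 5·2+1·0=10≤18, objective 18.
(u,v)=(1,1): 4·1+5·1=9≤9, 5·1+1·1=6≤18, objective 15.
(u,v)=(1,0): 4·1+5·0=4≤9, 5·1+1·0=5≤18, objective 9.
Maximum is 18 at (u,v)=(2,0).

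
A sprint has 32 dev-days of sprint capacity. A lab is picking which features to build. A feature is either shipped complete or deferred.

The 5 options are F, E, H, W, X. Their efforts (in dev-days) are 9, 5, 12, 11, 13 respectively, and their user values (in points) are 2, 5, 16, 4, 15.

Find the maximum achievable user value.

36

This is an integer program with binary decision variables.
Allowing fractional choices, the relaxed optimum would be about 36.7, but features are indivisible.
H + X: effort 12 + 13 = 25 ≤ 32, user value 16 + 15 = 31.
E + H + W: effort 5 + 12 + 11 = 28 ≤ 32, user value 5 + 16 + 4 = 25.
E + H + X: effort 5 + 12 + 13 = 30 ≤ 32, user value 5 + 16 + 15 = 36.
Best is E, H, and X with total user value 36.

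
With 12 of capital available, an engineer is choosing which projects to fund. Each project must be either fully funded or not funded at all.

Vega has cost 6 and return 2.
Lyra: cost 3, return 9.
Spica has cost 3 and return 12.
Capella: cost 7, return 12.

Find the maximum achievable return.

24

This is an integer program with binary decision variables.
Allowing fractional choices, the relaxed optimum would be about 31.3, but projects are indivisible.
Spica + Capella: cost 3 + 7 = 10 ≤ 12, return 12 + 12 = 24.
Lyra + Spica: cost 3 + 3 = 6 ≤ 12, return 9 + 12 = 21.
Vega + Lyra + Spica: cost 6 + 3 + 3 = 12 ≤ 12, return 2 + 9 + 12 = 23.
Best is Spica and Capella with total return 24.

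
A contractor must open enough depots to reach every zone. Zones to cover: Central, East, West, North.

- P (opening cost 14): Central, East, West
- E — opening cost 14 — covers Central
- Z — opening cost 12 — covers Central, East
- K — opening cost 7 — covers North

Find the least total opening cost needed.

This is an integer covering problem.
Choose P and K: together they cover Central, East, West, North — every zone.
Total opening cost: 14 + 7 = 21.
No cover costs less than 21.

21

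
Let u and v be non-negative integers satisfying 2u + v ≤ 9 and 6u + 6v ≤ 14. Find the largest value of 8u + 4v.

Relaxing integrality, the LP optimum is 18.67 at (u,v) = (2.33, 0), which is not an integer point.
(u,v)=(2,0): 2·2+1·0=4≤9, 6·2+6·0=12≤14, objective 16.
(u,v)=(1,1): 2·1+1·1=3≤9, 6·1+6·1=12≤14, objective 12.
No feasible integer point exceeds 16.

16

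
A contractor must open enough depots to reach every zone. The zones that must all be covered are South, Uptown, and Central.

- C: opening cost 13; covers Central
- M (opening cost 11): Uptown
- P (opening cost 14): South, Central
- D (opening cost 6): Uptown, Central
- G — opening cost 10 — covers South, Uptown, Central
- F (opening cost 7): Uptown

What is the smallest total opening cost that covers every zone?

10

G alone covers South, Uptown, Central — every zone.
Total opening cost: 10.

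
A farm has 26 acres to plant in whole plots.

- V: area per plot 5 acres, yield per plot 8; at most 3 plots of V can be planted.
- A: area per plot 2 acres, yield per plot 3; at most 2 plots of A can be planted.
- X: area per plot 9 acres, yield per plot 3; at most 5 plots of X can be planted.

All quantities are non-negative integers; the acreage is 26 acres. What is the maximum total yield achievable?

30

This is a bounded integer knapsack.
Take 3×V, 1×A, and 1×X: area 26 ≤ 26, yield 3·8 + 1·3 + 1·3 = 30.
V has the best ratio (8/5) and is taken to its limit of 3; remaining capacity is filled optimally with the others.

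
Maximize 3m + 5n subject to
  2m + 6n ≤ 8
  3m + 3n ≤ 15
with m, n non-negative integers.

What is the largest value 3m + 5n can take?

(m,n)=(4,0): 2·4+6·0=8≤8, 3·4+3·0=12≤15, objective 12.
(m,n)=(3,0): 2·3+6·0=6≤8, 3·3+3·0=9≤15, objective 9.
Maximum is 12 at (m,n)=(4,0).

12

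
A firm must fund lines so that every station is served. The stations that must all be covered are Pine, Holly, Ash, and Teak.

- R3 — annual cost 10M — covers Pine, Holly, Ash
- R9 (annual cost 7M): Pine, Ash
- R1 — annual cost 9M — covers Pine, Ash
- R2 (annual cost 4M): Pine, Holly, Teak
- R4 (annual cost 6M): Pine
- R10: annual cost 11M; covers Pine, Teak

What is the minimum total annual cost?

11

Choose R9 and R2: together they cover Pine, Holly, Ash, Teak — every station.
Total annual cost: 7 + 4 = 11.
No cover costs less than 11.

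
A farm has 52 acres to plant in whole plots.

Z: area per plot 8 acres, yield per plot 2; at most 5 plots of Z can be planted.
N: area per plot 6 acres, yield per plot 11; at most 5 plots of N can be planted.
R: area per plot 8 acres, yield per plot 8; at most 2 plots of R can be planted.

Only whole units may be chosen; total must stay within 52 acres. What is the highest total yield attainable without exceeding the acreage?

71

N has the best ratio (11/6); taking only N gives at most 5×11 = 55 (stopped by the supply cap of 5).
Mixing does better — 5×N and 2×R: area 46 ≤ 52, yield 5·11 + 2·8 = 71.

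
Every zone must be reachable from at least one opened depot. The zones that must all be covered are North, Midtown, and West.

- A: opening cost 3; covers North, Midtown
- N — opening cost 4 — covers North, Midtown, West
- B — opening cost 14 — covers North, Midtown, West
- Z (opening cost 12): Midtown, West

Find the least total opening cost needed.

N alone covers North, Midtown, West — every zone.
Total opening cost: 4.

4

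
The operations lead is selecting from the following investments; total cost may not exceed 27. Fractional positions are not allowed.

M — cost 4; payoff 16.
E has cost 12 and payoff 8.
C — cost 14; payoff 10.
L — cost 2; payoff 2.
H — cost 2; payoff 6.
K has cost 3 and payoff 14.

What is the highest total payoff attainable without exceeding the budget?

This is a 0-1 knapsack instance.
Allowing fractional choices, the relaxed optimum would be about 49.3, but investments are indivisible.
M + C + L + H + K: cost 4 + 14 + 2 + 2 + 3 = 25 ≤ 27, payoff 16 + 10 + 2 + 6 + 14 = 48.
M + E + L + H + K: cost 4 + 12 + 2 + 2 + 3 = 23 ≤ 27, payoff 16 + 8 + 2 + 6 + 14 = 46.
M + C + H + K: cost 4 + 14 + 2 + 3 = 23 ≤ 27, payoff 16 + 10 + 6 + 14 = 46.
Best is M, C, L, H, and K with total payoff 48.

48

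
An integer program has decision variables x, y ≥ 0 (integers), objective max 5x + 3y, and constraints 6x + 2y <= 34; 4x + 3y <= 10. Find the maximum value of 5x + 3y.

11

Relaxing integrality, the LP optimum is 12.50 at (x,y) = (2.5, 0), which is not an integer point.
(x,y)=(1,2): 6·1+2·2=10≤34, 4·1+3·2=10≤10, objective 11.
(x,y)=(2,0): 6·2+2·0=12≤34, 4·2+3·0=8≤10, objective 10.
No feasible integer point exceeds 11.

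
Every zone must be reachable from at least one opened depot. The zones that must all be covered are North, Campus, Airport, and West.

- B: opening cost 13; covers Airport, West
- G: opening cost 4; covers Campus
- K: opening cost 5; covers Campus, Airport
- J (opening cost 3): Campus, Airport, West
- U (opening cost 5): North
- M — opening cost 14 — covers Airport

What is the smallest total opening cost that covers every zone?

Choose J and U: together they cover North, Campus, Airport, West — every zone.
Total opening cost: 3 + 5 = 8.

8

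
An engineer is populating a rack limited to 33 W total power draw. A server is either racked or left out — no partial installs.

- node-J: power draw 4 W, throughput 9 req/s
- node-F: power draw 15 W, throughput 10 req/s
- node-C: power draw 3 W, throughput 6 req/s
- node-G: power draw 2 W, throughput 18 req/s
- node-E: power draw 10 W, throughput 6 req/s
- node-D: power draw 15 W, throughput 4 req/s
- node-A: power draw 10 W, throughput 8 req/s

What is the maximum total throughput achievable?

This is an integer program with binary decision variables.
Allowing fractional choices, the relaxed optimum would be about 50.3, but servers are indivisible.
node-J + node-F + node-G + node-A: power draw 4 + 15 + 2 + 10 = 31 ≤ 33, throughput 9 + 10 + 18 + 8 = 45.
node-J + node-C + node-G + node-E + node-A: power draw 4 + 3 + 2 + 10 + 10 = 29 ≤ 33, throughput 9 + 6 + 18 + 6 + 8 = 47.
node-J + node-F + node-C + node-G: power draw 4 + 15 + 3 + 2 = 24 ≤ 33, throughput 9 + 10 + 6 + 18 = 43.
Best is node-J, node-C, node-G, node-E, and node-A with total throughput 47.

47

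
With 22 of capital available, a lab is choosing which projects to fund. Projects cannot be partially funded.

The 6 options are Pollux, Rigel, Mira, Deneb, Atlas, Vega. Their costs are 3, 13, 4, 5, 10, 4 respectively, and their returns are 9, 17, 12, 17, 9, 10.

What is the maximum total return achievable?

48

This is an integer program with binary decision variables.
Allowing fractional choices, the relaxed optimum would be about 55.8, but projects are indivisible.
Rigel + Mira + Deneb: cost 13 + 4 + 5 = 22 ≤ 22, return 17 + 12 + 17 = 46.
Pollux + Mira + Deneb + Atlas: cost 3 + 4 + 5 + 10 = 22 ≤ 22, return 9 + 12 + 17 + 9 = 47.
Pollux + Mira + Deneb + Vega: cost 3 + 4 + 5 + 4 = 16 ≤ 22, return 9 + 12 + 17 + 10 = 48.
Best is Pollux, Mira, Deneb, and Vega with total return 48.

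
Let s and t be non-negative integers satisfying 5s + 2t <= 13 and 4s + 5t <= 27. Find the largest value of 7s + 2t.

(s,t)=(2,1): 5·2+2·1=12≤13, 4·2+5·1=13≤27, objective 16.
(s,t)=(2,0): 5·2+2·0=10≤13, 4·2+5·0=8≤27, objective 14.
(s,t)=(1,2): 5·1+2·2=9≤13, 4·1+5·2=14≤27, objective 11.
No feasible integer point exceeds 16.

16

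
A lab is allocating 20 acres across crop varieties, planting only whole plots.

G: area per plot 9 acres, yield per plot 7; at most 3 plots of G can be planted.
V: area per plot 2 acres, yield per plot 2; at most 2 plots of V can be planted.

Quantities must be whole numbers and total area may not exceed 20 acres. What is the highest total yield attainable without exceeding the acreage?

16

This is a bounded integer knapsack.
V has the best ratio (2/2); taking only V gives at most 2×2 = 4 (stopped by the supply cap of 2).
Mixing does better — 2×G and 1×V: area 20 ≤ 20, yield 2·7 + 1·2 = 16.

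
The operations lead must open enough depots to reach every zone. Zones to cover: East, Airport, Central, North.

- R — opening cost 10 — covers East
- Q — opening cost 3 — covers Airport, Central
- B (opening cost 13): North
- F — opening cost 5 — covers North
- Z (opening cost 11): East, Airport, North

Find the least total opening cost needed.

14

Choose Q and Z: together they cover East, Airport, Central, North — every zone.
Total opening cost: 3 + 11 = 14.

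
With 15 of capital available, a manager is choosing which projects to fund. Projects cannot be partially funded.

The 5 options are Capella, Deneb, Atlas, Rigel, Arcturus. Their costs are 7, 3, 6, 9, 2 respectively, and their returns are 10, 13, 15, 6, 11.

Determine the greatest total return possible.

Deneb + Atlas + Arcturus: cost 3 + 6 + 2 = 11 ≤ 15, return 13 + 15 + 11 = 39.
Capella + Atlas + Arcturus: cost 7 + 6 + 2 = 15 ≤ 15, return 10 + 15 + 11 = 36.
Capella + Deneb + Arcturus: cost 7 + 3 + 2 = 12 ≤ 15, return 10 + 13 + 11 = 34.
Best is Deneb, Atlas, and Arcturus with total return 39.

39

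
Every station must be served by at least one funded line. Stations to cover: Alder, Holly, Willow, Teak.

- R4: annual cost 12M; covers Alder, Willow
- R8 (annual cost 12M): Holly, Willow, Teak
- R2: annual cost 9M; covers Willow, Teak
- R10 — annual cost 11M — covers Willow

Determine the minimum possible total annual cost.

24

This is an integer covering problem.
Choose R4 and R8: together they cover Alder, Holly, Willow, Teak — every station.
Total annual cost: 12 + 12 = 24.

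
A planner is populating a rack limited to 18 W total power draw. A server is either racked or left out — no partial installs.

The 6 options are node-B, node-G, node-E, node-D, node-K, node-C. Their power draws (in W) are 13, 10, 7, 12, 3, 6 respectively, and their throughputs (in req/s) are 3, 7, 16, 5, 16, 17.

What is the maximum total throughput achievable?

49

This is a 0-1 knapsack instance.
Allowing fractional choices, the relaxed optimum would be about 50.4, but servers are indivisible.
node-E + node-K + node-C: power draw 7 + 3 + 6 = 16 ≤ 18, throughput 16 + 16 + 17 = 49.
node-K + node-C: power draw 3 + 6 = 9 ≤ 18, throughput 16 + 17 = 33.
node-E + node-C: power draw 7 + 6 = 13 ≤ 18, throughput 16 + 17 = 33.
Best is node-E, node-K, and node-C with total throughput 49.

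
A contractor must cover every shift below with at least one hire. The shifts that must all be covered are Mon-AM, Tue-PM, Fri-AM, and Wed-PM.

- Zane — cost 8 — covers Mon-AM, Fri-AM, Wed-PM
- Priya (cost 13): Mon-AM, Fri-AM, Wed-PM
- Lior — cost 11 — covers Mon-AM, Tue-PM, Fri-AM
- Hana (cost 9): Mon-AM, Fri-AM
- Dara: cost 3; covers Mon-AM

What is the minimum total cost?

19

Choose Zane and Lior: together they cover Mon-AM, Tue-PM, Fri-AM, Wed-PM — every shift.
Total cost: 8 + 11 = 19.
No cover costs less than 19.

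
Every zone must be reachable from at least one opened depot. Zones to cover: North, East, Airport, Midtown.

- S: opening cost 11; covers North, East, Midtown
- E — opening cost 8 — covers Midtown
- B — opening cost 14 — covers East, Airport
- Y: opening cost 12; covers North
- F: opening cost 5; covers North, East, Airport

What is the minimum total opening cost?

Choose E and F: together they cover North, East, Airport, Midtown — every zone.
Total opening cost: 8 + 5 = 13.

13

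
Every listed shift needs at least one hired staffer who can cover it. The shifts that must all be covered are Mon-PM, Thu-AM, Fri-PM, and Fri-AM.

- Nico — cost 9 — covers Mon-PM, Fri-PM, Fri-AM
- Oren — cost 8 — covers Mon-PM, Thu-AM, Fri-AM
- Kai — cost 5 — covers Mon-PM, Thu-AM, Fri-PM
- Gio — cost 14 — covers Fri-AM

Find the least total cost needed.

Choose Oren and Kai: together they cover Mon-PM, Thu-AM, Fri-PM, Fri-AM — every shift.
Total cost: 8 + 5 = 13.
No cover costs less than 13.

13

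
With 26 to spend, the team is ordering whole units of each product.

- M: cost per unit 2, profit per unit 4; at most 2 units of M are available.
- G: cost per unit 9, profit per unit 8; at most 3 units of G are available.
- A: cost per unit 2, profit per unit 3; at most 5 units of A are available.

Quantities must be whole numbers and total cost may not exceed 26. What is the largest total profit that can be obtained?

31

M has the best ratio (4/2); taking only M gives at most 2×4 = 8 (stopped by the supply cap of 2).
Mixing does better — 2×M, 1×G, and 5×A: cost 23 ≤ 26, profit 2·4 + 1·8 + 5·3 = 31.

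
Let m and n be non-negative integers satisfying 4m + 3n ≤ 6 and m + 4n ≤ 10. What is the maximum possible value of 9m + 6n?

The continuous relaxation peaks at (1.5, 0) with value 13.50; rounding to a feasible lattice point costs some objective.
(m,n)=(0,2): 4·0+3·2=6≤6, 1·0+4·2=8≤10, objective 12.
(m,n)=(1,0): 4·1+3·0=4≤6, 1·1+4·0=1≤10, objective 9.
(m,n)=(0,1): 4·0+3·1=3≤6, 1·0+4·1=4≤10, objective 6.
(m,n)=(0,0): 4·0+3·0=0≤6, 1·0+4·0=0≤10, objective 0.
Maximum is 12 at (m,n)=(0,2).

12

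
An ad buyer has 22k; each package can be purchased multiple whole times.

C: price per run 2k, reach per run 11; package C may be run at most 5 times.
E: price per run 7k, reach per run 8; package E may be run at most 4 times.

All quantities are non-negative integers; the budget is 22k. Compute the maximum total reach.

This is a bounded integer knapsack.
C has the best ratio (11/2); taking only C gives at most 5×11 = 55 (stopped by the supply cap of 5).
Mixing does better — 5×C and 1×E: price 17 ≤ 22, reach 5·11 + 1·8 = 63.

63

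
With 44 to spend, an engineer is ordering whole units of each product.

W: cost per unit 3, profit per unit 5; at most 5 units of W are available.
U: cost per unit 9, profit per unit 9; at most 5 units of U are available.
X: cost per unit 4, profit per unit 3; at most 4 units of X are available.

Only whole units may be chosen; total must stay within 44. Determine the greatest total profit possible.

W has the best ratio (5/3); taking only W gives at most 5×5 = 25 (stopped by the supply cap of 5).
Mixing does better — 5×W and 3×U: cost 42 ≤ 44, profit 5·5 + 3·9 = 52.

52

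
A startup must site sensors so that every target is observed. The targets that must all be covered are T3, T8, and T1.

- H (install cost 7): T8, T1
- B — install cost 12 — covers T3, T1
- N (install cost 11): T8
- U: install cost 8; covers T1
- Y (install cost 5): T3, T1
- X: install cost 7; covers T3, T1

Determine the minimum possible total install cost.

12

Choose H and Y: together they cover T3, T8, T1 — every target.
Total install cost: 7 + 5 = 12.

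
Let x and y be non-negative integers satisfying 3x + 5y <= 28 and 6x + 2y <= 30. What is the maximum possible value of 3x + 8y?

The continuous relaxation peaks at (0, 5.6) with value 44.80; rounding to a feasible lattice point costs some objective.
(x,y)=(1,5): 3·1+5·5=28≤28, 6·1+2·5=16≤30, objective 43.
(x,y)=(0,5): 3·0+5·5=25≤28, 6·0+2·5=10≤30, objective 40.
(x,y)=(2,4): 3·2+5·4=26≤28, 6·2+2·4=20≤30, objective 38.
Maximum is 43 at (x,y)=(1,5).

43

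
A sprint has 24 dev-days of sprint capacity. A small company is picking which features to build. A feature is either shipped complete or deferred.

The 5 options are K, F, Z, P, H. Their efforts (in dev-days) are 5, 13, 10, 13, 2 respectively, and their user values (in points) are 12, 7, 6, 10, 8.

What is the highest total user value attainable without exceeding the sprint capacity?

30

K + P + H: effort 5 + 13 + 2 = 20 ≤ 24, user value 12 + 10 + 8 = 30.
K + F + H: effort 5 + 13 + 2 = 20 ≤ 24, user value 12 + 7 + 8 = 27.
Best is K, P, and H with total user value 30.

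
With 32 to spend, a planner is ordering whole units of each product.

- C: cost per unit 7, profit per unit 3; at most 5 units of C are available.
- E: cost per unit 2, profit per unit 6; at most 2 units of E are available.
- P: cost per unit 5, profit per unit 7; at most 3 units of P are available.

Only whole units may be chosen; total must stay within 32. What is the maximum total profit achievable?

E has the best ratio (6/2); taking only E gives at most 2×6 = 12 (stopped by the supply cap of 2).
Mixing does better — 1×C, 2×E, and 3×P: cost 26 ≤ 32, profit 1·3 + 2·6 + 3·7 = 36.

36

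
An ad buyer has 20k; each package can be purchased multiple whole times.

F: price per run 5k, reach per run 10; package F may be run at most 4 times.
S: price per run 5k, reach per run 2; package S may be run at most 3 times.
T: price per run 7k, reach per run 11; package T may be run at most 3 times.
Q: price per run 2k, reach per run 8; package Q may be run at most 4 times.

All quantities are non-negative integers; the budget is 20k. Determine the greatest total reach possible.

53

This is a bounded integer knapsack.
Q has the best ratio (8/2); taking only Q gives at most 4×8 = 32 (stopped by the supply cap of 4).
Mixing does better — 1×F, 1×T, and 4×Q: price 20 ≤ 20, reach 1·10 + 1·11 + 4·8 = 53.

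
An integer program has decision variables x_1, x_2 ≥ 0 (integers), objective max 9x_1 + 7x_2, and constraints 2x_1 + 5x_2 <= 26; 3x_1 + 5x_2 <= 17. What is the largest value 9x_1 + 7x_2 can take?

45

The continuous relaxation peaks at (5.67, 0) with value 51.00; rounding to a feasible lattice point costs some objective.
(x_1,x_2)=(5,0): 2·5+5·0=10≤26, 3·5+5·0=15≤17, objective 45.
(x_1,x_2)=(4,1): 2·4+5·1=13≤26, 3·4+5·1=17≤17, objective 43.
No feasible integer point exceeds 45.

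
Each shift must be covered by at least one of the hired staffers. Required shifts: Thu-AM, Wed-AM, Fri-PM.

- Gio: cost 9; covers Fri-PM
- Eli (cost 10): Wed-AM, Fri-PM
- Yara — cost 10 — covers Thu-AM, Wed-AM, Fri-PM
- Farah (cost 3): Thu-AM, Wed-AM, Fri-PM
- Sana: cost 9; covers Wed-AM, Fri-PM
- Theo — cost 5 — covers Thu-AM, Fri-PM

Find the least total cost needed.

3

This is a weighted set-cover instance.
Farah alone covers Thu-AM, Wed-AM, Fri-PM — every shift.
Total cost: 3.
No cover costs less than 3.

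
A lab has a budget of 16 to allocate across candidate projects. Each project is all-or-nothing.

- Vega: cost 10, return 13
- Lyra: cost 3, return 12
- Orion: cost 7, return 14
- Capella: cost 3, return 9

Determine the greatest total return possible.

Treat it as a binary knapsack problem.
Lyra + Orion + Capella: cost 3 + 7 + 3 = 13 ≤ 16, return 12 + 14 + 9 = 35.
Vega + Lyra + Capella: cost 10 + 3 + 3 = 16 ≤ 16, return 13 + 12 + 9 = 34.
Best is Lyra, Orion, and Capella with total return 35.

35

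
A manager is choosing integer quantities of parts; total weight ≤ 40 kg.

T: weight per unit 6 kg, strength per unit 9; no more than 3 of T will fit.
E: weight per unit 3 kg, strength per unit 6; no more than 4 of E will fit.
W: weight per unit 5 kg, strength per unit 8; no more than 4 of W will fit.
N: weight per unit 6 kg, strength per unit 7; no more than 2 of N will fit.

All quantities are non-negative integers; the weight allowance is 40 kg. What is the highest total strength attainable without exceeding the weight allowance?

67

2×T, 4×E, and 3×W: weight 39 ≤ 40, strength 2·9 + 4·6 + 3·8 = 66.
3×T, 4×E, and 2×W: weight 40 ≤ 40, strength 3·9 + 4·6 + 2·8 = 67.
Best is 67.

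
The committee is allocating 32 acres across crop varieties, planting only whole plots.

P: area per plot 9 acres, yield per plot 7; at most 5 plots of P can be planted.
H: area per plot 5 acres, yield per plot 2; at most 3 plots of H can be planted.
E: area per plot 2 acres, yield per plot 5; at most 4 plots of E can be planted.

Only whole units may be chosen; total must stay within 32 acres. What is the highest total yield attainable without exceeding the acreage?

36

Take 2×P, 1×H, and 4×E: area 31 ≤ 32, yield 2·7 + 1·2 + 4·5 = 36.
E has the best ratio (5/2) and is taken to its limit of 4; remaining capacity is filled optimally with the others.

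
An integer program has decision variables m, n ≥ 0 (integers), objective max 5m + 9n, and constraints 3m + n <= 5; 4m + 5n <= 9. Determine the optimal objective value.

14

Relaxing integrality, the LP optimum is 16.20 at (m,n) = (0, 1.8), which is not an integer point.
(m,n)=(1,1) is feasible, giving 14.
(m,n)=(0,1) is feasible, giving 9.
(m,n)=(1,0) is feasible, giving 5.
The best lattice point is (1,1), giving 14.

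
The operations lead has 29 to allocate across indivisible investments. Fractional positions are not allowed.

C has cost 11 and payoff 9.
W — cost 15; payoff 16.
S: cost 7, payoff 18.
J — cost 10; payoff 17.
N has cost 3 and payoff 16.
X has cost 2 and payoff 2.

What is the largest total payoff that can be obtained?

S + J + N + X: cost 7 + 10 + 3 + 2 = 22 ≤ 29, payoff 18 + 17 + 16 + 2 = 53.
W + S + N + X: cost 15 + 7 + 3 + 2 = 27 ≤ 29, payoff 16 + 18 + 16 + 2 = 52.
Best is S, J, N, and X with total payoff 53.

53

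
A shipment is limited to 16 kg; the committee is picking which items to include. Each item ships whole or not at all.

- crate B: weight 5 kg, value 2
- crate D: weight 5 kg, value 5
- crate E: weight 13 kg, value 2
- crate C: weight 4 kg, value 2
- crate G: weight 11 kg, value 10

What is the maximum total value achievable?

crate D + crate G: weight 5 + 11 = 16 ≤ 16, value 5 + 10 = 15.
crate C + crate G: weight 4 + 11 = 15 ≤ 16, value 2 + 10 = 12.
crate B + crate G: weight 5 + 11 = 16 ≤ 16, value 2 + 10 = 12.
Best is crate D and crate G with total value 15.

15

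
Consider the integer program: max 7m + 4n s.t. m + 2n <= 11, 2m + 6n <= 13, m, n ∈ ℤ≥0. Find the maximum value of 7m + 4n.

(m,n)=(6,0): 1·6+2·0=6≤11, 2·6+6·0=12≤13, objective 42.
(m,n)=(5,0): 1·5+2·0=5≤11, 2·5+6·0=10≤13, objective 35.
The best lattice point is (6,0), giving 42.

42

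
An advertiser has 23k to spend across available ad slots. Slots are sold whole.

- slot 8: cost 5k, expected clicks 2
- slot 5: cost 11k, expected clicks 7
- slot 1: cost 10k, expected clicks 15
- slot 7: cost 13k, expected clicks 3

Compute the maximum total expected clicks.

Allowing fractional choices, the relaxed optimum would be about 22.8, but ad slots are indivisible.
slot 1 + slot 7: cost 10 + 13 = 23 ≤ 23, expected clicks 15 + 3 = 18.
slot 8 + slot 1: cost 5 + 10 = 15 ≤ 23, expected clicks 2 + 15 = 17.
slot 5 + slot 1: cost 11 + 10 = 21 ≤ 23, expected clicks 7 + 15 = 22.
Best is slot 5 and slot 1 with total expected clicks 22.

22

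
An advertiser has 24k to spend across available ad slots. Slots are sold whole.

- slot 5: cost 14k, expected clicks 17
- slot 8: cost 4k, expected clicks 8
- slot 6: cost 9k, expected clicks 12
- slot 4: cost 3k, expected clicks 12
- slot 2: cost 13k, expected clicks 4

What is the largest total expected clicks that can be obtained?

Allowing fractional choices, the relaxed optimum would be about 41.7, but ad slots are indivisible.
slot 8 + slot 6 + slot 4: cost 4 + 9 + 3 = 16 ≤ 24, expected clicks 8 + 12 + 12 = 32.
slot 5 + slot 8 + slot 4: cost 14 + 4 + 3 = 21 ≤ 24, expected clicks 17 + 8 + 12 = 37.
Best is slot 5, slot 8, and slot 4 with total expected clicks 37.

37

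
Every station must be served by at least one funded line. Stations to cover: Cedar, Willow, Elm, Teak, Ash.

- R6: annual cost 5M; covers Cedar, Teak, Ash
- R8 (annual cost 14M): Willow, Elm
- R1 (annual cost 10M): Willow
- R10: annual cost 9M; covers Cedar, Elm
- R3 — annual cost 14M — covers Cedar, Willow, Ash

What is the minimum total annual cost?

19

This is a weighted set-cover instance.
Choose R6 and R8: together they cover Cedar, Willow, Elm, Teak, Ash — every station.
Total annual cost: 5 + 14 = 19.
No cover costs less than 19.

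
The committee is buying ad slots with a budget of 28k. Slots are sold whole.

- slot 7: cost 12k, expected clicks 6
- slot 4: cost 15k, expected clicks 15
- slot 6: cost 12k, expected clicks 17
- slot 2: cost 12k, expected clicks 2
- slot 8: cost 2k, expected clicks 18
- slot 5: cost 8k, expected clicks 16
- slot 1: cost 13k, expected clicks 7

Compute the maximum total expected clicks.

slot 6 + slot 8 + slot 1: cost 12 + 2 + 13 = 27 ≤ 28, expected clicks 17 + 18 + 7 = 42.
slot 6 + slot 8 + slot 5: cost 12 + 2 + 8 = 22 ≤ 28, expected clicks 17 + 18 + 16 = 51.
slot 4 + slot 8 + slot 5: cost 15 + 2 + 8 = 25 ≤ 28, expected clicks 15 + 18 + 16 = 49.
Best is slot 6, slot 8, and slot 5 with total expected clicks 51.

51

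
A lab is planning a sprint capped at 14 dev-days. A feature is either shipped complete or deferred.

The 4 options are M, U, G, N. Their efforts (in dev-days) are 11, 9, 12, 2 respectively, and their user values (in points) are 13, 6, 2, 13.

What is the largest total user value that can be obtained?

This is an integer program with binary decision variables.
M + N: effort 11 + 2 = 13 ≤ 14, user value 13 + 13 = 26.
G + N: effort 12 + 2 = 14 ≤ 14, user value 2 + 13 = 15.
U + N: effort 9 + 2 = 11 ≤ 14, user value 6 + 13 = 19.
Best is M and N with total user value 26.

26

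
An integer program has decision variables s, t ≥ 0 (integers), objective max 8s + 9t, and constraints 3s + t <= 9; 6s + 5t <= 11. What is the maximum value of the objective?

(s,t)=(0,2): 3·0+1·2=2≤9, 6·0+5·2=10≤11, objective 18.
(s,t)=(1,1): 3·1+1·1=4≤9, 6·1+5·1=11≤11, objective 17.
(s,t)=(0,1): 3·0+1·1=1≤9, 6·0+5·1=5≤11, objective 9.
No feasible integer point exceeds 18.

18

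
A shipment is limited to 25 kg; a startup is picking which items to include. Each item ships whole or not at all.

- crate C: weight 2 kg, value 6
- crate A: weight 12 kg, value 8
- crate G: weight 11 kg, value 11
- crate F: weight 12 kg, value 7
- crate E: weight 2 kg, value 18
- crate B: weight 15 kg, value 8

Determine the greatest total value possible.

This is a 0-1 knapsack instance.
Allowing fractional choices, the relaxed optimum would be about 41.7, but items are indivisible.
crate G + crate F + crate E: weight 11 + 12 + 2 = 25 ≤ 25, value 11 + 7 + 18 = 36.
crate A + crate G + crate E: weight 12 + 11 + 2 = 25 ≤ 25, value 8 + 11 + 18 = 37.
Best is crate A, crate G, and crate E with total value 37.

37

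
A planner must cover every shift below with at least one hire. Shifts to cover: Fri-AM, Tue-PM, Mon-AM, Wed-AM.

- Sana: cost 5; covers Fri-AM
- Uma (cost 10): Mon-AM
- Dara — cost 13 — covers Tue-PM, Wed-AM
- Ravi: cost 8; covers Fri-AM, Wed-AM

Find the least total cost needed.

This is a weighted set-cover instance.
The greedy cost-per-new-shift heuristic would pick Ravi, Uma, and Dara for 31, but a cheaper cover exists.
Choose Sana, Uma, and Dara: together they cover Fri-AM, Tue-PM, Mon-AM, Wed-AM — every shift.
Total cost: 5 + 10 + 13 = 28.
No cover costs less than 28.

28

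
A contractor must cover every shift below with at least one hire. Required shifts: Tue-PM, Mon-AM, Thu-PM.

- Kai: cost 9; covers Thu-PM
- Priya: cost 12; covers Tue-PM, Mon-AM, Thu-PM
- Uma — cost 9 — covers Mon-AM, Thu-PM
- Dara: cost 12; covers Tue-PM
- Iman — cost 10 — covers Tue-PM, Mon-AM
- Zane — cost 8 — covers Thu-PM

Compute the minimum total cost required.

Priya alone covers Tue-PM, Mon-AM, Thu-PM — every shift.
Total cost: 12.
No cover costs less than 12.

12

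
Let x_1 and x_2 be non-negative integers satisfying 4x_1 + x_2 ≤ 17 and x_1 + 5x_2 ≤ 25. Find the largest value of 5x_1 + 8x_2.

47

The continuous relaxation peaks at (3.16, 4.37) with value 50.74; rounding to a feasible lattice point costs some objective.
(x_1,x_2)=(3,4): 4·3+1·4=16≤17, 1·3+5·4=23≤25, objective 47.
(x_1,x_2)=(2,4): 4·2+1·4=12≤17, 1·2+5·4=22≤25, objective 42.
(x_1,x_2)=(3,3): 4·3+1·3=15≤17, 1·3+5·3=18≤25, objective 39.
No feasible integer point exceeds 47.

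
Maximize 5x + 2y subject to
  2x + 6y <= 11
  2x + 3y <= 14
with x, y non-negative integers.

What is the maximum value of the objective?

Relaxing integrality, the LP optimum is 27.50 at (x,y) = (5.5, 0), which is not an integer point.
(x,y)=(5,0): 2·5+6·0=10≤11, 2·5+3·0=10≤14, objective 25.
(x,y)=(4,0): 2·4+6·0=8≤11, 2·4+3·0=8≤14, objective 20.
No feasible integer point exceeds 25.

25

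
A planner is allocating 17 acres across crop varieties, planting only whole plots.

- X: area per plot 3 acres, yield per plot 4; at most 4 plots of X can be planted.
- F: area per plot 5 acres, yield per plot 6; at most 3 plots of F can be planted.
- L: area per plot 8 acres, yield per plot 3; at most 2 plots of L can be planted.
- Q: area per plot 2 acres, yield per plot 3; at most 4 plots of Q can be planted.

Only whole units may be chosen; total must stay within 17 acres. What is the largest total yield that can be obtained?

24

This is a bounded integer knapsack.
Take 3×X and 4×Q: area 17 ≤ 17, yield 3·4 + 4·3 = 24.
Q has the best ratio (3/2) and is taken to its limit of 4; remaining capacity is filled optimally with the others.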